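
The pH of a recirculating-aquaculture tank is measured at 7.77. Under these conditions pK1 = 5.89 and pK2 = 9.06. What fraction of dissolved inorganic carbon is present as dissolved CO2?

α₀ = 1 / (1 + K1/[H⁺] + K1K2/[H⁺]²) = 1 / (1 + 10^+1.88 + 10^+0.59)
   = 1 / (1 + 75.858 + 3.8905) = 1/80.748 = 0.01238

α₀ = 0.0124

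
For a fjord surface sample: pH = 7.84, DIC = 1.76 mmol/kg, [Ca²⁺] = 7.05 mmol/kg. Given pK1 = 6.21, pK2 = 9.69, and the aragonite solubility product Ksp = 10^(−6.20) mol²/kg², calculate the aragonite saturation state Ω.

Ω = 0.268

α₂ = 1 / (1 + [H⁺]/K2 + [H⁺]²/(K1K2)) = 1 / (1 + 10^+1.85 + 10^+0.22)
   = 1 / (1 + 70.795 + 1.6596) = 1/73.454 = 0.01361
[CO3²⁻] = α₂ × DIC = 0.01361 × 1.76 = 0.02396 mmol/kg
Ksp = 10^(−6.20) = 6.310×10^-7
Ω = [Ca²⁺][CO3²⁻]/Ksp = (7.05×10^-3)(2.396×10^-5) / 6.310×10^-7 = 0.268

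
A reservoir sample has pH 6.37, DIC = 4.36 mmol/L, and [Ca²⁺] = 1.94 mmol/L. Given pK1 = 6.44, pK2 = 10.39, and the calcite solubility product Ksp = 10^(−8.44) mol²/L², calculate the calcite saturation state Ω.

Ω = 0.102

α₂ = 1 / (1 + [H⁺]/K2 + [H⁺]²/(K1K2)) = 1 / (1 + 10^+4.02 + 10^+4.09)
   = 1 / (1 + 1.0471×10^4 + 1.2303×10^4) = 1/2.2775×10^4 = 4.391×10^-5
[CO3²⁻] = α₂ × DIC = 4.391×10^-5 × 4.36 = 0.0001914 mmol/L = 0.1914 μmol/L
Ksp = 10^(−8.44) = 3.631×10^-9
Ω = [Ca²⁺][CO3²⁻]/Ksp = (1.94×10^-3)(1.914×10^-7) / 3.631×10^-9 = 0.102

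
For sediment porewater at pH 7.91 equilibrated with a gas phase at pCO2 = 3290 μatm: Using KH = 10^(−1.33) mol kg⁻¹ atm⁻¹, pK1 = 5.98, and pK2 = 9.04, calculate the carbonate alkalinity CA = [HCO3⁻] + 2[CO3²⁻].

[CO2*] = KH · pCO2 = 10^(−1.33) × 3290×10^-6 = 1.539×10^-4 mol/kg
α₀ = 1/(1 + K1/[H⁺] + K1K2/[H⁺]²) = 1/(1 + 10^+1.93 + 10^+0.80) = 0.01082
DIC = [CO2*]/α₀ = 1.539×10^-4 / 0.01082 = 14.22 mmol/kg
CA = (α₁ + 2α₂)·DIC = (0.9209 + 2×0.06827) × 14.22 = 15.0 mmol/kg

CA = 15.0 mmol/kg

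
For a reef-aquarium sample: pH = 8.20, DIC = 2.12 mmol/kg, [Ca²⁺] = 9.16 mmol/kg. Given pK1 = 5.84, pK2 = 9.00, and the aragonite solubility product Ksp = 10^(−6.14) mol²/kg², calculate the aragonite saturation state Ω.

α₂ = 1 / (1 + [H⁺]/K2 + [H⁺]²/(K1K2)) = 1 / (1 + 10^+0.80 + 10^-1.56)
   = 1 / (1 + 6.3096 + 0.027542) = 1/7.3371 = 0.1363
[CO3²⁻] = α₂ × DIC = 0.1363 × 2.12 = 0.2889 mmol/kg
Ksp = 10^(−6.14) = 7.244×10^-7
Ω = [Ca²⁺][CO3²⁻]/Ksp = (9.16×10^-3)(2.889×10^-4) / 7.244×10^-7 = 3.65

Ω = 3.65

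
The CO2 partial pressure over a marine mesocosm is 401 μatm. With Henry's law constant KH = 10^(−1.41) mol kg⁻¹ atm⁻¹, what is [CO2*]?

KH = 10^(−1.41) = 3.890×10^-2 mol kg⁻¹ atm⁻¹
[CO2*] = KH · pCO2 = 3.890×10^-2 × 401×10^-6 atm = 1.56×10^-5 mol/kg

[CO2*] = 15.6 μmol/kg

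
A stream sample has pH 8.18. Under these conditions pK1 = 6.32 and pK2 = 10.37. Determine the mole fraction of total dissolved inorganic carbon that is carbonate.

α₂ = 0.00633

α₂ = 1 / (1 + [H⁺]/K2 + [H⁺]²/(K1K2)) = 1 / (1 + 10^+2.19 + 10^+0.33)
   = 1 / (1 + 154.88 + 2.1380) = 1/158.02 = 0.006328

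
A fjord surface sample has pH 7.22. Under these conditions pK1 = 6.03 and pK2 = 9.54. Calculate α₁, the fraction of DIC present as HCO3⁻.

α₁ = 1 / (1 + [H⁺]/K1 + K2/[H⁺]) = 1 / (1 + 10^-1.19 + 10^-2.32)
   = 1 / (1 + 0.064565 + 0.0047863) = 1/1.0694 = 0.9351

α₁ = 0.935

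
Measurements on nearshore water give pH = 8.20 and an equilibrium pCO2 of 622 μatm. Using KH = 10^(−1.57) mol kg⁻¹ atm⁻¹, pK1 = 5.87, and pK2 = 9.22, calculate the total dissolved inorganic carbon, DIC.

[CO2*] = KH · pCO2 = 10^(−1.57) × 622×10^-6 = 1.674×10^-5 mol/kg
α₀ = 1/(1 + K1/[H⁺] + K1K2/[H⁺]²) = 1/(1 + 10^+2.33 + 10^+1.31) = 0.004251
DIC = [CO2*]/α₀ = 1.674×10^-5 / 0.004251 = 3.94 mmol/kg

DIC = 3.94 mmol/kg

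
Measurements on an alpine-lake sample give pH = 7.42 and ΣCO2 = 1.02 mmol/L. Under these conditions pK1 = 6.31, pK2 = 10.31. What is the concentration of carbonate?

[CO3²⁻] = 1.22 μmol/L

α₂ = 1 / (1 + [H⁺]/K2 + [H⁺]²/(K1K2)) = 1 / (1 + 10^+2.89 + 10^+1.78)
   = 1 / (1 + 776.25 + 60.256) = 1/837.50 = 0.001194
[CO3²⁻] = α₂ × DIC = 0.001194 × 1.02 = 0.00122 mmol/L = 1.22 μmol/L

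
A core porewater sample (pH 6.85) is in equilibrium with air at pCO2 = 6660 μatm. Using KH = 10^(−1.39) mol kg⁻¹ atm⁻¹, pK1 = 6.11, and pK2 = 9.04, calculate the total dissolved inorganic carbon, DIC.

DIC = 1.77 mmol/kg

[CO2*] = KH · pCO2 = 10^(−1.39) × 6660×10^-6 = 2.713×10^-4 mol/kg
α₀ = 1/(1 + K1/[H⁺] + K1K2/[H⁺]²) = 1/(1 + 10^+0.74 + 10^-1.45) = 0.1531
DIC = [CO2*]/α₀ = 2.713×10^-4 / 0.1531 = 1.77 mmol/kg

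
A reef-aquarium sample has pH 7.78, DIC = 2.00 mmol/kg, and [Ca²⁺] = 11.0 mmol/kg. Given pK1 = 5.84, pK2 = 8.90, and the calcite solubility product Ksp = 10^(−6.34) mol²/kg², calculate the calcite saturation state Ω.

α₂ = 1 / (1 + [H⁺]/K2 + [H⁺]²/(K1K2)) = 1 / (1 + 10^+1.12 + 10^-0.82)
   = 1 / (1 + 13.183 + 0.15136) = 1/14.334 = 0.06976
[CO3²⁻] = α₂ × DIC = 0.06976 × 2.00 = 0.1395 mmol/kg
Ksp = 10^(−6.34) = 4.571×10^-7
Ω = [Ca²⁺][CO3²⁻]/Ksp = (11.0×10^-3)(1.395×10^-4) / 4.571×10^-7 = 3.36

Ω = 3.36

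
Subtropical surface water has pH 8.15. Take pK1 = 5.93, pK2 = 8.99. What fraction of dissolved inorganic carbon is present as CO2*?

α₀ = 0.00524

α₀ = 1 / (1 + K1/[H⁺] + K1K2/[H⁺]²) = 1 / (1 + 10^+2.22 + 10^+1.38)
   = 1 / (1 + 165.96 + 23.988) = 1/190.95 = 0.005237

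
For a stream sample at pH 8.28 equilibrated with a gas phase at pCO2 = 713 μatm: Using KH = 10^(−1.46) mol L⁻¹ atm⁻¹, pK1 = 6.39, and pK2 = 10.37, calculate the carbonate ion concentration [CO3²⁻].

[CO2*] = KH · pCO2 = 10^(−1.46) × 713×10^-6 = 2.472×10^-5 mol/L
α₀ = 1/(1 + K1/[H⁺] + K1K2/[H⁺]²) = 1/(1 + 10^+1.89 + 10^-0.20) = 0.01262
DIC = [CO2*]/α₀ = 2.472×10^-5 / 0.01262 = 1.959 mmol/L
[CO3²⁻] = α₂·DIC; α₂ = 0.007961, so [CO3²⁻] = 0.007961 × 1.959 = 0.0156 mmol/L = 15.6 μmol/L

[CO3²⁻] = 15.6 μmol/L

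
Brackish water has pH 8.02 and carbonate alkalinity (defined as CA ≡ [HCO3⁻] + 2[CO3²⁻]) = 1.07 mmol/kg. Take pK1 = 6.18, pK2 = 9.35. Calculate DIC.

DIC = 1.04 mmol/kg

CA = [HCO3⁻] + 2[CO3²⁻] = (α₁ + 2α₂)·DIC
At pH 8.02: [H⁺]/K1 = 10^-1.84 = 0.014454, K2/[H⁺] = 10^-1.33 = 0.046774
α₁ = 1/(1 + 0.014454 + 0.046774) = 1/1.0612 = 0.9423; α₂ = α₁·K2/[H⁺] = 0.04407
α₁ + 2α₂ = 1.0305
DIC = CA / (α₁ + 2α₂) = 1.07 / 1.0305 = 1.04 mmol/kg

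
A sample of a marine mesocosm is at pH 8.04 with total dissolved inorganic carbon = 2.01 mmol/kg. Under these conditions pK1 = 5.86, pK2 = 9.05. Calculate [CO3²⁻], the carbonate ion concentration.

α₂ = 1 / (1 + [H⁺]/K2 + [H⁺]²/(K1K2)) = 1 / (1 + 10^+1.01 + 10^-1.17)
   = 1 / (1 + 10.233 + 0.067608) = 1/11.301 = 0.08849
[CO3²⁻] = α₂ × DIC = 0.08849 × 2.01 = 0.178 mmol/kg

[CO3²⁻] = 0.178 mmol/kg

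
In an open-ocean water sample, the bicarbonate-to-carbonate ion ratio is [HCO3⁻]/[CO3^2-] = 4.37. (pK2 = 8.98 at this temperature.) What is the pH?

pH = 8.34

From K2 = [H⁺][CO3^2-]/[HCO3⁻]:  pH = pK2 − log₁₀([HCO3⁻]/[CO3^2-])
log₁₀(4.37) = +0.640
pH = 8.98 − (+0.640) = 8.34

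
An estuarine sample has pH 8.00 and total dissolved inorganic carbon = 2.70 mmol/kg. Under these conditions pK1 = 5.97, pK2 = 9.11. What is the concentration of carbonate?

α₂ = 1 / (1 + [H⁺]/K2 + [H⁺]²/(K1K2)) = 1 / (1 + 10^+1.11 + 10^-0.92)
   = 1 / (1 + 12.882 + 0.12023) = 1/14.003 = 0.07141
[CO3²⁻] = α₂ × DIC = 0.07141 × 2.70 = 0.193 mmol/kg

[CO3²⁻] = 0.193 mmol/kg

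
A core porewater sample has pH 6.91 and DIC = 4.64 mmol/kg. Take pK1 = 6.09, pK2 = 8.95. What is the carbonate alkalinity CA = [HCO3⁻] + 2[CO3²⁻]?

CA = 4.07 mmol/kg

CA = [HCO3⁻] + 2[CO3²⁻] = (α₁ + 2α₂)·DIC
At pH 6.91: [H⁺]/K1 = 10^-0.82 = 0.15136, K2/[H⁺] = 10^-2.04 = 0.0091201
α₁ = 1/(1 + 0.15136 + 0.0091201) = 1/1.1605 = 0.8617; α₂ = α₁·K2/[H⁺] = 0.007859
α₁ + 2α₂ = 0.8774
CA = 0.8774 × 4.64 = 4.07 mmol/kg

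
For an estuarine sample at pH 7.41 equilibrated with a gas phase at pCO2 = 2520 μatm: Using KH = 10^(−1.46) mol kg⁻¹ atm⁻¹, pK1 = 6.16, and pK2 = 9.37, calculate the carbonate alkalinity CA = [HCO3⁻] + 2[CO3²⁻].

CA = 1.59 mmol/kg

[CO2*] = KH · pCO2 = 10^(−1.46) × 2520×10^-6 = 8.738×10^-5 mol/kg
α₀ = 1/(1 + K1/[H⁺] + K1K2/[H⁺]²) = 1/(1 + 10^+1.25 + 10^-0.71) = 0.05269
DIC = [CO2*]/α₀ = 8.738×10^-5 / 0.05269 = 1.658 mmol/kg
CA = (α₁ + 2α₂)·DIC = (0.9370 + 2×0.01027) × 1.658 = 1.59 mmol/kg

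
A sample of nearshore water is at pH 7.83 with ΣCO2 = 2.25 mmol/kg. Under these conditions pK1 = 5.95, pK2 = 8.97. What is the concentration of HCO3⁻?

[HCO3⁻] = 2.07 mmol/kg

α₁ = 1 / (1 + [H⁺]/K1 + K2/[H⁺]) = 1 / (1 + 10^-1.88 + 10^-1.14)
   = 1 / (1 + 0.013183 + 0.072444) = 1/1.0856 = 0.9211
[HCO3⁻] = α₁ × DIC = 0.9211 × 2.25 = 2.07 mmol/kg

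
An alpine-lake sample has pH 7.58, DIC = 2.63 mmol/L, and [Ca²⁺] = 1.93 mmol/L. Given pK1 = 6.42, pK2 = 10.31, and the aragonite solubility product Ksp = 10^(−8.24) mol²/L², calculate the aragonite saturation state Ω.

α₂ = 1 / (1 + [H⁺]/K2 + [H⁺]²/(K1K2)) = 1 / (1 + 10^+2.73 + 10^+1.57)
   = 1 / (1 + 537.03 + 37.154) = 1/575.19 = 0.001739
[CO3²⁻] = α₂ × DIC = 0.001739 × 2.63 = 0.004572 mmol/L = 4.572 μmol/L
Ksp = 10^(−8.24) = 5.754×10^-9
Ω = [Ca²⁺][CO3²⁻]/Ksp = (1.93×10^-3)(4.572×10^-6) / 5.754×10^-9 = 1.53

Ω = 1.53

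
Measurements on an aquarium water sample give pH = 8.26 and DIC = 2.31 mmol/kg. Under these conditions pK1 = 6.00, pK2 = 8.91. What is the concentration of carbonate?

α₂ = 1 / (1 + [H⁺]/K2 + [H⁺]²/(K1K2)) = 1 / (1 + 10^+0.65 + 10^-1.61)
   = 1 / (1 + 4.4668 + 0.024547) = 1/5.4914 = 0.1821
[CO3²⁻] = α₂ × DIC = 0.1821 × 2.31 = 0.421 mmol/kg

[CO3²⁻] = 0.421 mmol/kg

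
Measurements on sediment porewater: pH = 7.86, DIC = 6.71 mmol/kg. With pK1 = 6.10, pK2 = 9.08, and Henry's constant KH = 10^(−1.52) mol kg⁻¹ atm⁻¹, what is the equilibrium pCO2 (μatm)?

pCO2 = 3580 μatm

α₀ = 1 / (1 + K1/[H⁺] + K1K2/[H⁺]²) = 1 / (1 + 10^+1.76 + 10^+0.54)
   = 1 / (1 + 57.544 + 3.4674) = 1/62.011 = 0.01613
[CO2*] = α₀ × DIC = 0.01613 × 6.71 = 0.1082 mmol/kg
pCO2 = [CO2*]/KH = 1.082×10^-4 / 3.020×10^-2 = 3580 μatm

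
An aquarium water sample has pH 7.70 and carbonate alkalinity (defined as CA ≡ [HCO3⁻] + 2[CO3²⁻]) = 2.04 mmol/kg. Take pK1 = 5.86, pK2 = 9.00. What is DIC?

DIC = 1.97 mmol/kg

CA = [HCO3⁻] + 2[CO3²⁻] = (α₁ + 2α₂)·DIC
At pH 7.70: [H⁺]/K1 = 10^-1.84 = 0.014454, K2/[H⁺] = 10^-1.30 = 0.050119
α₁ = 1/(1 + 0.014454 + 0.050119) = 1/1.0646 = 0.9393; α₂ = α₁·K2/[H⁺] = 0.04708
α₁ + 2α₂ = 1.0335
DIC = CA / (α₁ + 2α₂) = 2.04 / 1.0335 = 1.97 mmol/kg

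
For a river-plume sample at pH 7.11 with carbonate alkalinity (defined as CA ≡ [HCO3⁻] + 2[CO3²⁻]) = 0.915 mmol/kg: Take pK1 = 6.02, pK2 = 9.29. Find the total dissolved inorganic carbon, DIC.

DIC = 0.982 mmol/kg

CA = [HCO3⁻] + 2[CO3²⁻] = (α₁ + 2α₂)·DIC
At pH 7.11: [H⁺]/K1 = 10^-1.09 = 0.081283, K2/[H⁺] = 10^-2.18 = 0.0066069
α₁ = 1/(1 + 0.081283 + 0.0066069) = 1/1.0879 = 0.9192; α₂ = α₁·K2/[H⁺] = 0.006073
α₁ + 2α₂ = 0.9314
DIC = CA / (α₁ + 2α₂) = 0.915 / 0.9314 = 0.982 mmol/kg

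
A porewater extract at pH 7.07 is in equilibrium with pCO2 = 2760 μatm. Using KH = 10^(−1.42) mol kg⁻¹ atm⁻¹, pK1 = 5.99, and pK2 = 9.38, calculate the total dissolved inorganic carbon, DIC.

DIC = 1.37 mmol/kg

[CO2*] = KH · pCO2 = 10^(−1.42) × 2760×10^-6 = 1.049×10^-4 mol/kg
α₀ = 1/(1 + K1/[H⁺] + K1K2/[H⁺]²) = 1/(1 + 10^+1.08 + 10^-1.23) = 0.07644
DIC = [CO2*]/α₀ = 1.049×10^-4 / 0.07644 = 1.37 mmol/kg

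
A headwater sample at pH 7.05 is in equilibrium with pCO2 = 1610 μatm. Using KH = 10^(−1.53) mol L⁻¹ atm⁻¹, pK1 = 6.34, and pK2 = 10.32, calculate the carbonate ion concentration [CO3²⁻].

[CO2*] = KH · pCO2 = 10^(−1.53) × 1610×10^-6 = 4.751×10^-5 mol/L
α₀ = 1/(1 + K1/[H⁺] + K1K2/[H⁺]²) = 1/(1 + 10^+0.71 + 10^-2.56) = 0.1631
DIC = [CO2*]/α₀ = 4.751×10^-5 / 0.1631 = 0.2913 mmol/L
[CO3²⁻] = α₂·DIC; α₂ = 0.0004492, so [CO3²⁻] = 0.0004492 × 0.2913 = 0.000131 mmol/L = 0.131 μmol/L

[CO3²⁻] = 0.131 μmol/L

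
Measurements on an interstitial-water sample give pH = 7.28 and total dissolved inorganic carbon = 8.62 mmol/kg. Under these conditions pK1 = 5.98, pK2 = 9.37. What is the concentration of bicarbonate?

α₁ = 1 / (1 + [H⁺]/K1 + K2/[H⁺]) = 1 / (1 + 10^-1.30 + 10^-2.09)
   = 1 / (1 + 0.050119 + 0.0081283) = 1/1.0582 = 0.9450
[HCO3⁻] = α₁ × DIC = 0.9450 × 8.62 = 8.15 mmol/kg

[HCO3⁻] = 8.15 mmol/kg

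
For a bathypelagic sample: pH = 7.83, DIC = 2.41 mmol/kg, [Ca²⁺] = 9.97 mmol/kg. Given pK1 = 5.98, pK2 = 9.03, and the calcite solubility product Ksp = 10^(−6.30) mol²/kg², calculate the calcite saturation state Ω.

α₂ = 1 / (1 + [H⁺]/K2 + [H⁺]²/(K1K2)) = 1 / (1 + 10^+1.20 + 10^-0.65)
   = 1 / (1 + 15.849 + 0.22387) = 1/17.073 = 0.05857
[CO3²⁻] = α₂ × DIC = 0.05857 × 2.41 = 0.1412 mmol/kg
Ksp = 10^(−6.30) = 5.012×10^-7
Ω = [Ca²⁺][CO3²⁻]/Ksp = (9.97×10^-3)(1.412×10^-4) / 5.012×10^-7 = 2.81

Ω = 2.81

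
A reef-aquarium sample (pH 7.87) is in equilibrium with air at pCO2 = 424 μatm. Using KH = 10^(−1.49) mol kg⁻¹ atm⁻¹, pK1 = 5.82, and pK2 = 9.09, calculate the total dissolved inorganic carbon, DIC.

DIC = 1.65 mmol/kg

[CO2*] = KH · pCO2 = 10^(−1.49) × 424×10^-6 = 1.372×10^-5 mol/kg
α₀ = 1/(1 + K1/[H⁺] + K1K2/[H⁺]²) = 1/(1 + 10^+2.05 + 10^+0.83) = 0.008336
DIC = [CO2*]/α₀ = 1.372×10^-5 / 0.008336 = 1.65 mmol/kg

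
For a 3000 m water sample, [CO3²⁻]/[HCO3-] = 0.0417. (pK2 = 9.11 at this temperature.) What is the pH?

pH = 7.73

From K2 = [H⁺][CO3²⁻]/[HCO3-]:  pH = pK2 + log₁₀([CO3²⁻]/[HCO3-])
log₁₀(0.0417) = -1.380
pH = 9.11 + (-1.380) = 7.73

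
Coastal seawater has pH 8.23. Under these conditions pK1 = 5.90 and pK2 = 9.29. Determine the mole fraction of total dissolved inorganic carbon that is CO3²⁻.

α₂ = 0.0798

α₂ = 1 / (1 + [H⁺]/K2 + [H⁺]²/(K1K2)) = 1 / (1 + 10^+1.06 + 10^-1.27)
   = 1 / (1 + 11.482 + 0.053703) = 1/12.535 = 0.07978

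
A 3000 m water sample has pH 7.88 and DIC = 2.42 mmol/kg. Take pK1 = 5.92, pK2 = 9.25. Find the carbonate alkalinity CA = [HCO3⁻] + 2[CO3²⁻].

CA = 2.49 mmol/kg

CA = [HCO3⁻] + 2[CO3²⁻] = (α₁ + 2α₂)·DIC
At pH 7.88: [H⁺]/K1 = 10^-1.96 = 0.010965, K2/[H⁺] = 10^-1.37 = 0.042658
α₁ = 1/(1 + 0.010965 + 0.042658) = 1/1.0536 = 0.9491; α₂ = α₁·K2/[H⁺] = 0.04049
α₁ + 2α₂ = 1.0301
CA = 1.0301 × 2.42 = 2.49 mmol/kg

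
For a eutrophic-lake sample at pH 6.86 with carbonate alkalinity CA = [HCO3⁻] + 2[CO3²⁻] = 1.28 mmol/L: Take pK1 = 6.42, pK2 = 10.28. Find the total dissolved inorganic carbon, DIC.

DIC = 1.74 mmol/L

CA = [HCO3⁻] + 2[CO3²⁻] = (α₁ + 2α₂)·DIC
At pH 6.86: [H⁺]/K1 = 10^-0.44 = 0.36308, K2/[H⁺] = 10^-3.42 = 0.00038019
α₁ = 1/(1 + 0.36308 + 0.00038019) = 1/1.3635 = 0.7334; α₂ = α₁·K2/[H⁺] = 0.0002788
α₁ + 2α₂ = 0.7340
DIC = CA / (α₁ + 2α₂) = 1.28 / 0.7340 = 1.74 mmol/L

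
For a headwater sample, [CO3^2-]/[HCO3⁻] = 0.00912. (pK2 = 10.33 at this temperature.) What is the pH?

From K2 = [H⁺][CO3^2-]/[HCO3⁻]:  pH = pK2 + log₁₀([CO3^2-]/[HCO3⁻])
log₁₀(0.00912) = -2.040
pH = 10.33 + (-2.040) = 8.29

pH = 8.29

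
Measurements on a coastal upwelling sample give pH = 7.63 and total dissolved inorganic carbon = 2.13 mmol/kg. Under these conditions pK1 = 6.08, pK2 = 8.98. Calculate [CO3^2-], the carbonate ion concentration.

[CO3²⁻] = 0.0887 mmol/kg

α₂ = 1 / (1 + [H⁺]/K2 + [H⁺]²/(K1K2)) = 1 / (1 + 10^+1.35 + 10^-0.20)
   = 1 / (1 + 22.387 + 0.63096) = 1/24.018 = 0.04164
[CO3²⁻] = α₂ × DIC = 0.04164 × 2.13 = 0.0887 mmol/kg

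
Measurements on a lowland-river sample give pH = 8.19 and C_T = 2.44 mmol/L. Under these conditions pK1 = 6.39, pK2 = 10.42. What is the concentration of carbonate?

α₂ = 1 / (1 + [H⁺]/K2 + [H⁺]²/(K1K2)) = 1 / (1 + 10^+2.23 + 10^+0.43)
   = 1 / (1 + 169.82 + 2.6915) = 1/173.52 = 0.005763
[CO3²⁻] = α₂ × DIC = 0.005763 × 2.44 = 0.0141 mmol/L = 14.1 μmol/L

[CO3²⁻] = 14.1 μmol/L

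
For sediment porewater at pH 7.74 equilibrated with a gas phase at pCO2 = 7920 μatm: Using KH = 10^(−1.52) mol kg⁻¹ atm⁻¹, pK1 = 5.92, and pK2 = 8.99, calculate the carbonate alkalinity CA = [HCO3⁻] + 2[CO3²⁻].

[CO2*] = KH · pCO2 = 10^(−1.52) × 7920×10^-6 = 2.392×10^-4 mol/kg
α₀ = 1/(1 + K1/[H⁺] + K1K2/[H⁺]²) = 1/(1 + 10^+1.82 + 10^+0.57) = 0.01413
DIC = [CO2*]/α₀ = 2.392×10^-4 / 0.01413 = 16.93 mmol/kg
CA = (α₁ + 2α₂)·DIC = (0.9334 + 2×0.05249) × 16.93 = 17.6 mmol/kg

CA = 17.6 mmol/kg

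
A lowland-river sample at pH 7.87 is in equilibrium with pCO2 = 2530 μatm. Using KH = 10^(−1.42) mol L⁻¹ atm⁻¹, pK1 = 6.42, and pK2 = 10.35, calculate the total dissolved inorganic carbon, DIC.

[CO2*] = KH · pCO2 = 10^(−1.42) × 2530×10^-6 = 9.619×10^-5 mol/L
α₀ = 1/(1 + K1/[H⁺] + K1K2/[H⁺]²) = 1/(1 + 10^+1.45 + 10^-1.03) = 0.03416
DIC = [CO2*]/α₀ = 9.619×10^-5 / 0.03416 = 2.82 mmol/L

DIC = 2.82 mmol/L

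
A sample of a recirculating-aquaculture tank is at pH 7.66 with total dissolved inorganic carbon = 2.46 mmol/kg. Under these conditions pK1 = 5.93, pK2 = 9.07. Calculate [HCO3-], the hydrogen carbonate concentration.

α₁ = 1 / (1 + [H⁺]/K1 + K2/[H⁺]) = 1 / (1 + 10^-1.73 + 10^-1.41)
   = 1 / (1 + 0.018621 + 0.038905) = 1/1.0575 = 0.9456
[HCO3⁻] = α₁ × DIC = 0.9456 × 2.46 = 2.33 mmol/kg

[HCO3⁻] = 2.33 mmol/kg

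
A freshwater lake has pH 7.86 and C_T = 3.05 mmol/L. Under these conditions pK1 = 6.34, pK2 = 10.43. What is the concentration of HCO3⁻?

[HCO3⁻] = 2.95 mmol/L

α₁ = 1 / (1 + [H⁺]/K1 + K2/[H⁺]) = 1 / (1 + 10^-1.52 + 10^-2.57)
   = 1 / (1 + 0.030200 + 0.0026915) = 1/1.0329 = 0.9682
[HCO3⁻] = α₁ × DIC = 0.9682 × 3.05 = 2.95 mmol/L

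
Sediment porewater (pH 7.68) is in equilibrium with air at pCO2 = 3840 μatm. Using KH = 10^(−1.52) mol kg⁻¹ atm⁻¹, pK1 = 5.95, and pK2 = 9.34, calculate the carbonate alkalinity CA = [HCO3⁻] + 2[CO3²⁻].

[CO2*] = KH · pCO2 = 10^(−1.52) × 3840×10^-6 = 1.160×10^-4 mol/kg
α₀ = 1/(1 + K1/[H⁺] + K1K2/[H⁺]²) = 1/(1 + 10^+1.73 + 10^+0.07) = 0.01790
DIC = [CO2*]/α₀ = 1.160×10^-4 / 0.01790 = 6.480 mmol/kg
CA = (α₁ + 2α₂)·DIC = (0.9611 + 2×0.02103) × 6.480 = 6.50 mmol/kg

CA = 6.50 mmol/kg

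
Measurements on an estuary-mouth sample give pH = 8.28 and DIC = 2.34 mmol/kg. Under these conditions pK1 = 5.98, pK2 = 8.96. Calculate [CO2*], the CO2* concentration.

[CO2*] = 9.66 μmol/kg

α₀ = 1 / (1 + K1/[H⁺] + K1K2/[H⁺]²) = 1 / (1 + 10^+2.30 + 10^+1.62)
   = 1 / (1 + 199.53 + 41.687) = 1/242.21 = 0.004129
[CO2*] = α₀ × DIC = 0.004129 × 2.34 = 0.00966 mmol/kg = 9.66 μmol/kg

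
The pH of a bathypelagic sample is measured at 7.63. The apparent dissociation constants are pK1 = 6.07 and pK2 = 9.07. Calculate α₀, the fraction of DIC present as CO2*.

α₀ = 0.0259

α₀ = 1 / (1 + K1/[H⁺] + K1K2/[H⁺]²) = 1 / (1 + 10^+1.56 + 10^+0.12)
   = 1 / (1 + 36.308 + 1.3183) = 1/38.626 = 0.02589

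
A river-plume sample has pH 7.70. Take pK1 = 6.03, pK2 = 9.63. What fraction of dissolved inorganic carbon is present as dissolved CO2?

α₀ = 0.0207

α₀ = 1 / (1 + K1/[H⁺] + K1K2/[H⁺]²) = 1 / (1 + 10^+1.67 + 10^-0.26)
   = 1 / (1 + 46.774 + 0.54954) = 1/48.323 = 0.02069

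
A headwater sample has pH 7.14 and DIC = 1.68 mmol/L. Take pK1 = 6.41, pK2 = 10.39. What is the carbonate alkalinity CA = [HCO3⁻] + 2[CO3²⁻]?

CA = [HCO3⁻] + 2[CO3²⁻] = (α₁ + 2α₂)·DIC
At pH 7.14: [H⁺]/K1 = 10^-0.73 = 0.18621, K2/[H⁺] = 10^-3.25 = 0.00056234
α₁ = 1/(1 + 0.18621 + 0.00056234) = 1/1.1868 = 0.8426; α₂ = α₁·K2/[H⁺] = 0.0004738
α₁ + 2α₂ = 0.8436
CA = 0.8436 × 1.68 = 1.42 mmol/L

CA = 1.42 mmol/L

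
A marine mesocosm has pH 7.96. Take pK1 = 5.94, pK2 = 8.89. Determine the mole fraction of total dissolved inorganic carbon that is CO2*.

α₀ = 1 / (1 + K1/[H⁺] + K1K2/[H⁺]²) = 1 / (1 + 10^+2.02 + 10^+1.09)
   = 1 / (1 + 104.71 + 12.303) = 1/118.02 = 0.008473

α₀ = 0.00847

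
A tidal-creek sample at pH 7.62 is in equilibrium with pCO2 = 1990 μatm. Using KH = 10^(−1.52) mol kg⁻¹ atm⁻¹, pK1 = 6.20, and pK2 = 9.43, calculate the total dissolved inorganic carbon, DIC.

DIC = 1.67 mmol/kg

[CO2*] = KH · pCO2 = 10^(−1.52) × 1990×10^-6 = 6.010×10^-5 mol/kg
α₀ = 1/(1 + K1/[H⁺] + K1K2/[H⁺]²) = 1/(1 + 10^+1.42 + 10^-0.39) = 0.03609
DIC = [CO2*]/α₀ = 6.010×10^-5 / 0.03609 = 1.67 mmol/kg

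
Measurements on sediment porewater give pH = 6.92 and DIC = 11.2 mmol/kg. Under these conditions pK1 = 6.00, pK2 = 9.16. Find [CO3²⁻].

[CO3²⁻] = 0.0572 mmol/kg

α₂ = 1 / (1 + [H⁺]/K2 + [H⁺]²/(K1K2)) = 1 / (1 + 10^+2.24 + 10^+1.32)
   = 1 / (1 + 173.78 + 20.893) = 1/195.67 = 0.005111
[CO3²⁻] = α₂ × DIC = 0.005111 × 11.2 = 0.0572 mmol/kg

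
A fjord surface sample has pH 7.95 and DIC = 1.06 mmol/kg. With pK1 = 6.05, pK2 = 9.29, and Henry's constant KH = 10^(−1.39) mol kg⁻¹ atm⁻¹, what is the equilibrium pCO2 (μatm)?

pCO2 = 310 μatm

α₀ = 1 / (1 + K1/[H⁺] + K1K2/[H⁺]²) = 1 / (1 + 10^+1.90 + 10^+0.56)
   = 1 / (1 + 79.433 + 3.6308) = 1/84.064 = 0.01190
[CO2*] = α₀ × DIC = 0.01190 × 1.06 = 0.01261 mmol/kg = 12.61 μmol/kg
pCO2 = [CO2*]/KH = 1.261×10^-5 / 4.074×10^-2 = 310 μatm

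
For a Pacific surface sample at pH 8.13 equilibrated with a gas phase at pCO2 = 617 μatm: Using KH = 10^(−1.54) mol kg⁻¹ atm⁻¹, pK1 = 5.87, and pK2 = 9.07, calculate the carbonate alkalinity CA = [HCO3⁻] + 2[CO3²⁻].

[CO2*] = KH · pCO2 = 10^(−1.54) × 617×10^-6 = 1.779×10^-5 mol/kg
α₀ = 1/(1 + K1/[H⁺] + K1K2/[H⁺]²) = 1/(1 + 10^+2.26 + 10^+1.32) = 0.004905
DIC = [CO2*]/α₀ = 1.779×10^-5 / 0.004905 = 3.628 mmol/kg
CA = (α₁ + 2α₂)·DIC = (0.8926 + 2×0.1025) × 3.628 = 3.98 mmol/kg

CA = 3.98 mmol/kg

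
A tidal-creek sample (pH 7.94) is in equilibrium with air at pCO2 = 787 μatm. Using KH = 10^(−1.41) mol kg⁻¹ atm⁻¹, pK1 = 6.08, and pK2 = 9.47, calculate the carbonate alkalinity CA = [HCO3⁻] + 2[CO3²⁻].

CA = 2.35 mmol/kg

[CO2*] = KH · pCO2 = 10^(−1.41) × 787×10^-6 = 3.062×10^-5 mol/kg
α₀ = 1/(1 + K1/[H⁺] + K1K2/[H⁺]²) = 1/(1 + 10^+1.86 + 10^+0.33) = 0.01323
DIC = [CO2*]/α₀ = 3.062×10^-5 / 0.01323 = 2.314 mmol/kg
CA = (α₁ + 2α₂)·DIC = (0.9585 + 2×0.02829) × 2.314 = 2.35 mmol/kg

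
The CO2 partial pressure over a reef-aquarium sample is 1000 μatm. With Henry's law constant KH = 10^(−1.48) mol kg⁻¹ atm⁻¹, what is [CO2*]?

KH = 10^(−1.48) = 3.311×10^-2 mol kg⁻¹ atm⁻¹
[CO2*] = KH · pCO2 = 3.311×10^-2 × 1000×10^-6 atm = 3.31×10^-5 mol/kg

[CO2*] = 33.1 μmol/kg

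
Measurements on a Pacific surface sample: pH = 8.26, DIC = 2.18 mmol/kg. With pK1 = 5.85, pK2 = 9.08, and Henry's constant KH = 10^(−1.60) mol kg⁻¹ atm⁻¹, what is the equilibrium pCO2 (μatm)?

pCO2 = 292 μatm

α₀ = 1 / (1 + K1/[H⁺] + K1K2/[H⁺]²) = 1 / (1 + 10^+2.41 + 10^+1.59)
   = 1 / (1 + 257.04 + 38.905) = 1/296.94 = 0.003368
[CO2*] = α₀ × DIC = 0.003368 × 2.18 = 0.007341 mmol/kg = 7.341 μmol/kg
pCO2 = [CO2*]/KH = 7.341×10^-6 / 2.512×10^-2 = 292 μatm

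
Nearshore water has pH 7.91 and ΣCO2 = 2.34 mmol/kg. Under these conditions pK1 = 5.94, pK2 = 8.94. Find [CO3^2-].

[CO3²⁻] = 0.198 mmol/kg

α₂ = 1 / (1 + [H⁺]/K2 + [H⁺]²/(K1K2)) = 1 / (1 + 10^+1.03 + 10^-0.94)
   = 1 / (1 + 10.715 + 0.11482) = 1/11.830 = 0.08453
[CO3²⁻] = α₂ × DIC = 0.08453 × 2.34 = 0.198 mmol/kg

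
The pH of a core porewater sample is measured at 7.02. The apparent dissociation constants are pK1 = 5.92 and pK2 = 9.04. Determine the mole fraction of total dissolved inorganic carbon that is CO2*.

α₀ = 0.0729

α₀ = 1 / (1 + K1/[H⁺] + K1K2/[H⁺]²) = 1 / (1 + 10^+1.10 + 10^-0.92)
   = 1 / (1 + 12.589 + 0.12023) = 1/13.709 = 0.07294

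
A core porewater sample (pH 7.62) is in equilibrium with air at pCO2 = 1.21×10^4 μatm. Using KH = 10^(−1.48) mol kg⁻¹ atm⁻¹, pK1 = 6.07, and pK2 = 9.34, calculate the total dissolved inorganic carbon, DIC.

DIC = 14.9 mmol/kg

[CO2*] = KH · pCO2 = 10^(−1.48) × 1.21×10^4×10^-6 = 4.007×10^-4 mol/kg
α₀ = 1/(1 + K1/[H⁺] + K1K2/[H⁺]²) = 1/(1 + 10^+1.55 + 10^-0.17) = 0.02691
DIC = [CO2*]/α₀ = 4.007×10^-4 / 0.02691 = 14.9 mmol/kg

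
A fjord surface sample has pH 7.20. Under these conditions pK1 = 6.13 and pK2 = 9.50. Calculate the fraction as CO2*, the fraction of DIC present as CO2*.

α₀ = 0.0781

α₀ = 1 / (1 + K1/[H⁺] + K1K2/[H⁺]²) = 1 / (1 + 10^+1.07 + 10^-1.23)
   = 1 / (1 + 11.749 + 0.058884) = 1/12.808 = 0.07808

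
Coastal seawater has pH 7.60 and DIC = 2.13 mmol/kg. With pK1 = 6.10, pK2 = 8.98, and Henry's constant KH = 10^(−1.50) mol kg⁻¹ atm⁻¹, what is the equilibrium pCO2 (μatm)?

pCO2 = 1980 μatm

α₀ = 1 / (1 + K1/[H⁺] + K1K2/[H⁺]²) = 1 / (1 + 10^+1.50 + 10^+0.12)
   = 1 / (1 + 31.623 + 1.3183) = 1/33.941 = 0.02946
[CO2*] = α₀ × DIC = 0.02946 × 2.13 = 0.06276 mmol/kg
pCO2 = [CO2*]/KH = 6.276×10^-5 / 3.162×10^-2 = 1980 μatm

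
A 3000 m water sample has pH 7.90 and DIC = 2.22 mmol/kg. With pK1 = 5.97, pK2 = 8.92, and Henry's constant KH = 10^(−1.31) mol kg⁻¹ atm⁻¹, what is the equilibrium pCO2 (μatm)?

pCO2 = 481 μatm

α₀ = 1 / (1 + K1/[H⁺] + K1K2/[H⁺]²) = 1 / (1 + 10^+1.93 + 10^+0.91)
   = 1 / (1 + 85.114 + 8.1283) = 1/94.242 = 0.01061
[CO2*] = α₀ × DIC = 0.01061 × 2.22 = 0.02356 mmol/kg
pCO2 = [CO2*]/KH = 2.356×10^-5 / 4.898×10^-2 = 481 μatm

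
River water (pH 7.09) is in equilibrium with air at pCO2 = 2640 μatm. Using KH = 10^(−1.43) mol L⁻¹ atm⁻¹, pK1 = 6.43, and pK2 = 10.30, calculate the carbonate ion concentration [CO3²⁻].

[CO3²⁻] = 0.276 μmol/L

[CO2*] = KH · pCO2 = 10^(−1.43) × 2640×10^-6 = 9.809×10^-5 mol/L
α₀ = 1/(1 + K1/[H⁺] + K1K2/[H⁺]²) = 1/(1 + 10^+0.66 + 10^-2.55) = 0.1794
DIC = [CO2*]/α₀ = 9.809×10^-5 / 0.1794 = 0.5467 mmol/L
[CO3²⁻] = α₂·DIC; α₂ = 0.0005057, so [CO3²⁻] = 0.0005057 × 0.5467 = 0.000276 mmol/L = 0.276 μmol/L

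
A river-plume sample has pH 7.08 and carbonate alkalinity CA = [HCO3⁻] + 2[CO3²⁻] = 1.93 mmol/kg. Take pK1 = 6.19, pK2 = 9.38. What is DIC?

DIC = 2.17 mmol/kg

CA = [HCO3⁻] + 2[CO3²⁻] = (α₁ + 2α₂)·DIC
At pH 7.08: [H⁺]/K1 = 10^-0.89 = 0.12882, K2/[H⁺] = 10^-2.30 = 0.0050119
α₁ = 1/(1 + 0.12882 + 0.0050119) = 1/1.1338 = 0.8820; α₂ = α₁·K2/[H⁺] = 0.004420
α₁ + 2α₂ = 0.8908
DIC = CA / (α₁ + 2α₂) = 1.93 / 0.8908 = 2.17 mmol/kg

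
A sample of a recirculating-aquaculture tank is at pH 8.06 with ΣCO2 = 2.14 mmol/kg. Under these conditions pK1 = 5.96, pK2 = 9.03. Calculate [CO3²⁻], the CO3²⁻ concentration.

[CO3²⁻] = 0.206 mmol/kg

α₂ = 1 / (1 + [H⁺]/K2 + [H⁺]²/(K1K2)) = 1 / (1 + 10^+0.97 + 10^-1.13)
   = 1 / (1 + 9.3325 + 0.074131) = 1/10.407 = 0.09609
[CO3²⁻] = α₂ × DIC = 0.09609 × 2.14 = 0.206 mmol/kg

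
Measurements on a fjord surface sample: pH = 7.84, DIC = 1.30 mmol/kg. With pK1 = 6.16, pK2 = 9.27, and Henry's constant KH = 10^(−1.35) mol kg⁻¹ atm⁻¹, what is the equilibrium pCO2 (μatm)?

pCO2 = 575 μatm

α₀ = 1 / (1 + K1/[H⁺] + K1K2/[H⁺]²) = 1 / (1 + 10^+1.68 + 10^+0.25)
   = 1 / (1 + 47.863 + 1.7783) = 1/50.641 = 0.01975
[CO2*] = α₀ × DIC = 0.01975 × 1.30 = 0.02567 mmol/kg
pCO2 = [CO2*]/KH = 2.567×10^-5 / 4.467×10^-2 = 575 μatm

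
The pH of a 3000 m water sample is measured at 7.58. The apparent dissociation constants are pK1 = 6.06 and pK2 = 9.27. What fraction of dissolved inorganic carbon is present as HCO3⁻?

α₁ = 1 / (1 + [H⁺]/K1 + K2/[H⁺]) = 1 / (1 + 10^-1.52 + 10^-1.69)
   = 1 / (1 + 0.030200 + 0.020417) = 1/1.0506 = 0.9518

α₁ = 0.952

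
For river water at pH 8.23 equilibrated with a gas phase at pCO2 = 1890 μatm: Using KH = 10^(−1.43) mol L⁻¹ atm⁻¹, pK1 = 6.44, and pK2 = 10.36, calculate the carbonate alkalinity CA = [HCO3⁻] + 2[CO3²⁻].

[CO2*] = KH · pCO2 = 10^(−1.43) × 1890×10^-6 = 7.022×10^-5 mol/L
α₀ = 1/(1 + K1/[H⁺] + K1K2/[H⁺]²) = 1/(1 + 10^+1.79 + 10^-0.34) = 0.01584
DIC = [CO2*]/α₀ = 7.022×10^-5 / 0.01584 = 4.432 mmol/L
CA = (α₁ + 2α₂)·DIC = (0.9769 + 2×0.007242) × 4.432 = 4.39 mmol/L

CA = 4.39 mmol/L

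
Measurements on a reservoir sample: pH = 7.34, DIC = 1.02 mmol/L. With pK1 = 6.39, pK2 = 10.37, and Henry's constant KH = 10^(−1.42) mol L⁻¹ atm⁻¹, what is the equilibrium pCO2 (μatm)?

α₀ = 1 / (1 + K1/[H⁺] + K1K2/[H⁺]²) = 1 / (1 + 10^+0.95 + 10^-2.08)
   = 1 / (1 + 8.9125 + 0.0083176) = 1/9.9208 = 0.1008
[CO2*] = α₀ × DIC = 0.1008 × 1.02 = 0.1028 mmol/L
pCO2 = [CO2*]/KH = 1.028×10^-4 / 3.802×10^-2 = 2700 μatm

pCO2 = 2700 μatm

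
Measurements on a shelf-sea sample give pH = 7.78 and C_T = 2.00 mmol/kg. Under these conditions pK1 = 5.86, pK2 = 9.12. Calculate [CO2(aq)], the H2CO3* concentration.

[CO2*] = 0.0227 mmol/kg

α₀ = 1 / (1 + K1/[H⁺] + K1K2/[H⁺]²) = 1 / (1 + 10^+1.92 + 10^+0.58)
   = 1 / (1 + 83.176 + 3.8019) = 1/87.978 = 0.01137
[CO2*] = α₀ × DIC = 0.01137 × 2.00 = 0.0227 mmol/kg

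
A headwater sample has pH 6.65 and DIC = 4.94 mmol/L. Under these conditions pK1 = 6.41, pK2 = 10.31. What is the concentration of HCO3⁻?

α₁ = 1 / (1 + [H⁺]/K1 + K2/[H⁺]) = 1 / (1 + 10^-0.24 + 10^-3.66)
   = 1 / (1 + 0.57544 + 0.00021878) = 1/1.5757 = 0.6347
[HCO3⁻] = α₁ × DIC = 0.6347 × 4.94 = 3.14 mmol/L

[HCO3⁻] = 3.14 mmol/L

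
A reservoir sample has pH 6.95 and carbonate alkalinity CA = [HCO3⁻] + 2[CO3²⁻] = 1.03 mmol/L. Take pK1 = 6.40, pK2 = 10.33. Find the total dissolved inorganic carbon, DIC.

CA = [HCO3⁻] + 2[CO3²⁻] = (α₁ + 2α₂)·DIC
At pH 6.95: [H⁺]/K1 = 10^-0.55 = 0.28184, K2/[H⁺] = 10^-3.38 = 0.00041687
α₁ = 1/(1 + 0.28184 + 0.00041687) = 1/1.2823 = 0.7799; α₂ = α₁·K2/[H⁺] = 0.0003251
α₁ + 2α₂ = 0.7805
DIC = CA / (α₁ + 2α₂) = 1.03 / 0.7805 = 1.32 mmol/L

DIC = 1.32 mmol/L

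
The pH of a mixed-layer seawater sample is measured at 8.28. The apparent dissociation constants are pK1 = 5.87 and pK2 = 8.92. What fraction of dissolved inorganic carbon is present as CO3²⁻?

α₂ = 1 / (1 + [H⁺]/K2 + [H⁺]²/(K1K2)) = 1 / (1 + 10^+0.64 + 10^-1.77)
   = 1 / (1 + 4.3652 + 0.016982) = 1/5.3821 = 0.1858

α₂ = 0.186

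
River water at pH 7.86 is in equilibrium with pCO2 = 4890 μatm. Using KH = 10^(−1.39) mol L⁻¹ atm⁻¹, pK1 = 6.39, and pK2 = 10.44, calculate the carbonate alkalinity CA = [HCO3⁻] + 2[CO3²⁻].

CA = 5.91 mmol/L

[CO2*] = KH · pCO2 = 10^(−1.39) × 4890×10^-6 = 1.992×10^-4 mol/L
α₀ = 1/(1 + K1/[H⁺] + K1K2/[H⁺]²) = 1/(1 + 10^+1.47 + 10^-1.11) = 0.03269
DIC = [CO2*]/α₀ = 1.992×10^-4 / 0.03269 = 6.094 mmol/L
CA = (α₁ + 2α₂)·DIC = (0.9648 + 2×0.002538) × 6.094 = 5.91 mmol/L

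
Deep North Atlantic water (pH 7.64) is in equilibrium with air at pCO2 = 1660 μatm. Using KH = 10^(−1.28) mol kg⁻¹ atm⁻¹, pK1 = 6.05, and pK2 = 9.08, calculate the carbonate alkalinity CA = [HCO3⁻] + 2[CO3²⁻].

CA = 3.64 mmol/kg

[CO2*] = KH · pCO2 = 10^(−1.28) × 1660×10^-6 = 8.712×10^-5 mol/kg
α₀ = 1/(1 + K1/[H⁺] + K1K2/[H⁺]²) = 1/(1 + 10^+1.59 + 10^+0.15) = 0.02420
DIC = [CO2*]/α₀ = 8.712×10^-5 / 0.02420 = 3.599 mmol/kg
CA = (α₁ + 2α₂)·DIC = (0.9416 + 2×0.03419) × 3.599 = 3.64 mmol/kg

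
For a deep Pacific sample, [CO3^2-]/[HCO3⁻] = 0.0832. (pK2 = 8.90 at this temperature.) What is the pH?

pH = 7.82

From K2 = [H⁺][CO3^2-]/[HCO3⁻]:  pH = pK2 + log₁₀([CO3^2-]/[HCO3⁻])
log₁₀(0.0832) = -1.080
pH = 8.90 + (-1.080) = 7.82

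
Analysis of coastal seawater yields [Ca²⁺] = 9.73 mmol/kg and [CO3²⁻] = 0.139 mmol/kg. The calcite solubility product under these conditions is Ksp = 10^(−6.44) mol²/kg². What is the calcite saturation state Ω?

Ω = 3.73

Ksp = 10^(−6.44) = 3.631×10^-7
Ω = [Ca²⁺][CO3²⁻]/Ksp = (9.73×10^-3)(0.139×10^-3) / 3.631×10^-7 = 3.73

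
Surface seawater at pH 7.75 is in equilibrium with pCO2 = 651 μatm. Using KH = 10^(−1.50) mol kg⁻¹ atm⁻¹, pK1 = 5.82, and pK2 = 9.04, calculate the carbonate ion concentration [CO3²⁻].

[CO3²⁻] = 0.0899 mmol/kg

[CO2*] = KH · pCO2 = 10^(−1.50) × 651×10^-6 = 2.059×10^-5 mol/kg
α₀ = 1/(1 + K1/[H⁺] + K1K2/[H⁺]²) = 1/(1 + 10^+1.93 + 10^+0.64) = 0.01105
DIC = [CO2*]/α₀ = 2.059×10^-5 / 0.01105 = 1.863 mmol/kg
[CO3²⁻] = α₂·DIC; α₂ = 0.04825, so [CO3²⁻] = 0.04825 × 1.863 = 0.0899 mmol/kg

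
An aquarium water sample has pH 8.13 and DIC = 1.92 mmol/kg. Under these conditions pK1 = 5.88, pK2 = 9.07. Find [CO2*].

α₀ = 1 / (1 + K1/[H⁺] + K1K2/[H⁺]²) = 1 / (1 + 10^+2.25 + 10^+1.31)
   = 1 / (1 + 177.83 + 20.417) = 1/199.25 = 0.005019
[CO2*] = α₀ × DIC = 0.005019 × 1.92 = 0.00964 mmol/kg = 9.64 μmol/kg

[CO2*] = 9.64 μmol/kg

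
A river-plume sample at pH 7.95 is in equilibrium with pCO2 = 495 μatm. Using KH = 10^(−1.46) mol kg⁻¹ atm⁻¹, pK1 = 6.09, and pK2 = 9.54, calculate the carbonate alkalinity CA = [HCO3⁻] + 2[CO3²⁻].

[CO2*] = KH · pCO2 = 10^(−1.46) × 495×10^-6 = 1.716×10^-5 mol/kg
α₀ = 1/(1 + K1/[H⁺] + K1K2/[H⁺]²) = 1/(1 + 10^+1.86 + 10^+0.27) = 0.01328
DIC = [CO2*]/α₀ = 1.716×10^-5 / 0.01328 = 1.293 mmol/kg
CA = (α₁ + 2α₂)·DIC = (0.9620 + 2×0.02473) × 1.293 = 1.31 mmol/kg

CA = 1.31 mmol/kg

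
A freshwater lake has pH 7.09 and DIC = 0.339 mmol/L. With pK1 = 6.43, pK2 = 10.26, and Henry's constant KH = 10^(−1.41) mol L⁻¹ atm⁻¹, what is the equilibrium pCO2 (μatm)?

α₀ = 1 / (1 + K1/[H⁺] + K1K2/[H⁺]²) = 1 / (1 + 10^+0.66 + 10^-2.51)
   = 1 / (1 + 4.5709 + 0.0030903) = 1/5.5740 = 0.1794
[CO2*] = α₀ × DIC = 0.1794 × 0.339 = 0.06082 mmol/L
pCO2 = [CO2*]/KH = 6.082×10^-5 / 3.890×10^-2 = 1560 μatm

pCO2 = 1560 μatm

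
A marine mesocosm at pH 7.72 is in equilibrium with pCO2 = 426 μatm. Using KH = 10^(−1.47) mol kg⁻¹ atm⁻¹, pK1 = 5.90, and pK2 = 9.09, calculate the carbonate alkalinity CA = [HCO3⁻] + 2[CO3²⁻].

CA = 1.04 mmol/kg

[CO2*] = KH · pCO2 = 10^(−1.47) × 426×10^-6 = 1.443×10^-5 mol/kg
α₀ = 1/(1 + K1/[H⁺] + K1K2/[H⁺]²) = 1/(1 + 10^+1.82 + 10^+0.45) = 0.01431
DIC = [CO2*]/α₀ = 1.443×10^-5 / 0.01431 = 1.009 mmol/kg
CA = (α₁ + 2α₂)·DIC = (0.9454 + 2×0.04033) × 1.009 = 1.04 mmol/kg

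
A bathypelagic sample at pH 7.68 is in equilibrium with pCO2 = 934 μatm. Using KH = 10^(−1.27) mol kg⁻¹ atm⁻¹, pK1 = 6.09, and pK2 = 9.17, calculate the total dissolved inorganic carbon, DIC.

[CO2*] = KH · pCO2 = 10^(−1.27) × 934×10^-6 = 5.016×10^-5 mol/kg
α₀ = 1/(1 + K1/[H⁺] + K1K2/[H⁺]²) = 1/(1 + 10^+1.59 + 10^+0.10) = 0.02429
DIC = [CO2*]/α₀ = 5.016×10^-5 / 0.02429 = 2.06 mmol/kg

DIC = 2.06 mmol/kg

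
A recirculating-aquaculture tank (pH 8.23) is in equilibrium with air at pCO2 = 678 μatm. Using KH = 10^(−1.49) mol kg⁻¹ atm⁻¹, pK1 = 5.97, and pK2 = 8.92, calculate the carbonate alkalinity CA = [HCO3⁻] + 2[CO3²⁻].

[CO2*] = KH · pCO2 = 10^(−1.49) × 678×10^-6 = 2.194×10^-5 mol/kg
α₀ = 1/(1 + K1/[H⁺] + K1K2/[H⁺]²) = 1/(1 + 10^+2.26 + 10^+1.57) = 0.004543
DIC = [CO2*]/α₀ = 2.194×10^-5 / 0.004543 = 4.829 mmol/kg
CA = (α₁ + 2α₂)·DIC = (0.8267 + 2×0.1688) × 4.829 = 5.62 mmol/kg

CA = 5.62 mmol/kg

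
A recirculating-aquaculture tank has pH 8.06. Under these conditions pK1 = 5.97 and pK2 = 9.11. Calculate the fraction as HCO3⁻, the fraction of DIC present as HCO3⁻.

α₁ = 1 / (1 + [H⁺]/K1 + K2/[H⁺]) = 1 / (1 + 10^-2.09 + 10^-1.05)
   = 1 / (1 + 0.0081283 + 0.089125) = 1/1.0973 = 0.9114

α₁ = 0.911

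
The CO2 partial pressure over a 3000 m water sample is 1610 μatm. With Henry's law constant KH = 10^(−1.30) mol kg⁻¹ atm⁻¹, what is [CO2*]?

KH = 10^(−1.30) = 5.012×10^-2 mol kg⁻¹ atm⁻¹
[CO2*] = KH · pCO2 = 5.012×10^-2 × 1610×10^-6 atm = 8.07×10^-5 mol/kg

[CO2*] = 80.7 μmol/kg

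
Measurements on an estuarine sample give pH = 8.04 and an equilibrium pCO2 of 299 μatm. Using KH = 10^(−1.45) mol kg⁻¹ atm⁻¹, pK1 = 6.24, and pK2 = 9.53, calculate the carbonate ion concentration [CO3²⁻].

[CO2*] = KH · pCO2 = 10^(−1.45) × 299×10^-6 = 1.061×10^-5 mol/kg
α₀ = 1/(1 + K1/[H⁺] + K1K2/[H⁺]²) = 1/(1 + 10^+1.80 + 10^+0.31) = 0.01512
DIC = [CO2*]/α₀ = 1.061×10^-5 / 0.01512 = 0.7016 mmol/kg
[CO3²⁻] = α₂·DIC; α₂ = 0.03087, so [CO3²⁻] = 0.03087 × 0.7016 = 0.0217 mmol/kg

[CO3²⁻] = 0.0217 mmol/kg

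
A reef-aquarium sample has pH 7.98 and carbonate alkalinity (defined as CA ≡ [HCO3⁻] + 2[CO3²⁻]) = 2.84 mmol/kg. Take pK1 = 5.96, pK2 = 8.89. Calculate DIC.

CA = [HCO3⁻] + 2[CO3²⁻] = (α₁ + 2α₂)·DIC
At pH 7.98: [H⁺]/K1 = 10^-2.02 = 0.0095499, K2/[H⁺] = 10^-0.91 = 0.12303
α₁ = 1/(1 + 0.0095499 + 0.12303) = 1/1.1326 = 0.8829; α₂ = α₁·K2/[H⁺] = 0.1086
α₁ + 2α₂ = 1.1002
DIC = CA / (α₁ + 2α₂) = 2.84 / 1.1002 = 2.58 mmol/kg

DIC = 2.58 mmol/kg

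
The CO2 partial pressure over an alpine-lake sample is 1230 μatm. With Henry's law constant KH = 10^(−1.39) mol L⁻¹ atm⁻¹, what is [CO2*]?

KH = 10^(−1.39) = 4.074×10^-2 mol L⁻¹ atm⁻¹
[CO2*] = KH · pCO2 = 4.074×10^-2 × 1230×10^-6 atm = 5.01×10^-5 mol/L

[CO2*] = 50.1 μmol/L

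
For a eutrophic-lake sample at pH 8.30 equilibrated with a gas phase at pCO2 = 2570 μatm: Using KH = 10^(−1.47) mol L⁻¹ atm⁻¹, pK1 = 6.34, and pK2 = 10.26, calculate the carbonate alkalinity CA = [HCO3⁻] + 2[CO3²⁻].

CA = 8.12 mmol/L

[CO2*] = KH · pCO2 = 10^(−1.47) × 2570×10^-6 = 8.708×10^-5 mol/L
α₀ = 1/(1 + K1/[H⁺] + K1K2/[H⁺]²) = 1/(1 + 10^+1.96 + 10^+0.00) = 0.01073
DIC = [CO2*]/α₀ = 8.708×10^-5 / 0.01073 = 8.116 mmol/L
CA = (α₁ + 2α₂)·DIC = (0.9785 + 2×0.01073) × 8.116 = 8.12 mmol/L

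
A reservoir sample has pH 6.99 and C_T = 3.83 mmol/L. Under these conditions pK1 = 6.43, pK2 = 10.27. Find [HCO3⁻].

α₁ = 1 / (1 + [H⁺]/K1 + K2/[H⁺]) = 1 / (1 + 10^-0.56 + 10^-3.28)
   = 1 / (1 + 0.27542 + 0.00052481) = 1/1.2759 = 0.7837
[HCO3⁻] = α₁ × DIC = 0.7837 × 3.83 = 3.00 mmol/L

[HCO3⁻] = 3.00 mmol/L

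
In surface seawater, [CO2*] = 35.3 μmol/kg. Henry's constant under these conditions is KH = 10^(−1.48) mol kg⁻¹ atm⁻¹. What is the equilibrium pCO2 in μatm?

KH = 10^(−1.48) = 3.311×10^-2 mol kg⁻¹ atm⁻¹
pCO2 = [CO2*]/KH = 35.3×10^-6 / 3.311×10^-2 = 1.07×10^-3 atm = 1070 μatm

pCO2 = 1070 μatm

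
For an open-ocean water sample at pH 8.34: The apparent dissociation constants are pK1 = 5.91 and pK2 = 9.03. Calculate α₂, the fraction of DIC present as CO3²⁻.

α₂ = 0.169

α₂ = 1 / (1 + [H⁺]/K2 + [H⁺]²/(K1K2)) = 1 / (1 + 10^+0.69 + 10^-1.74)
   = 1 / (1 + 4.8978 + 0.018197) = 1/5.9160 = 0.1690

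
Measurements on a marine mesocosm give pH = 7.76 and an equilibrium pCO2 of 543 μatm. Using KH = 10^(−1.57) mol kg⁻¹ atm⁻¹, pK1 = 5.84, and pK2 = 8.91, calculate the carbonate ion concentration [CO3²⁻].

[CO2*] = KH · pCO2 = 10^(−1.57) × 543×10^-6 = 1.462×10^-5 mol/kg
α₀ = 1/(1 + K1/[H⁺] + K1K2/[H⁺]²) = 1/(1 + 10^+1.92 + 10^+0.77) = 0.01110
DIC = [CO2*]/α₀ = 1.462×10^-5 / 0.01110 = 1.316 mmol/kg
[CO3²⁻] = α₂·DIC; α₂ = 0.06538, so [CO3²⁻] = 0.06538 × 1.316 = 0.0861 mmol/kg

[CO3²⁻] = 0.0861 mmol/kg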